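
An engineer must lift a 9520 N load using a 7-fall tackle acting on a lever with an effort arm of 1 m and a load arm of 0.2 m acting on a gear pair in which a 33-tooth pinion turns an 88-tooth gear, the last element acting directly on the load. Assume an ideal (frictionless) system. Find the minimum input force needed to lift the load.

102 N

Block-and-tackle MA = number of supporting rope parts = 7.
Lever MA = effort arm / load arm = 1/0.2 = 5.
Gear pair MA = 88/33 = 2.6667.
Combined ideal MA = 7 × 5 × 2.6667 = 93.333.
Effort = load / MA = 9520 / 93.333 = 102 N.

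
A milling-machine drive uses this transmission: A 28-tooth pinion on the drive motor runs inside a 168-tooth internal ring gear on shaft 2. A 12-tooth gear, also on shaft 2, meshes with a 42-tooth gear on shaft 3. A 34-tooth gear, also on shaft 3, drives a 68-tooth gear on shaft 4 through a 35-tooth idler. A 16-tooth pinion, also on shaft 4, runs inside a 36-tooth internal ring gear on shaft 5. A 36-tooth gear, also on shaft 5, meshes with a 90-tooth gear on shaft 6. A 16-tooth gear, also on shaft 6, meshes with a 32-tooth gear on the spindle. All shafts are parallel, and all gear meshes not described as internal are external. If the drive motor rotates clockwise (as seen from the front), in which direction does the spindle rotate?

anticlockwise

the drive motor → shaft 2: internal mesh, same direction → CW.
shaft 2 → shaft 3: external mesh, 1 reversal → CCW.
shaft 3 → shaft 4: driver → idler → driven is 2 external meshes, 2 reversals → CCW.
shaft 4 → shaft 5: internal mesh, same direction → CCW.
shaft 5 → shaft 6: external mesh, 1 reversal → CW.
shaft 6 → the spindle: external mesh, 1 reversal → CCW.
5 reversals in total — an odd number — so the spindle turns opposite to the drive motor.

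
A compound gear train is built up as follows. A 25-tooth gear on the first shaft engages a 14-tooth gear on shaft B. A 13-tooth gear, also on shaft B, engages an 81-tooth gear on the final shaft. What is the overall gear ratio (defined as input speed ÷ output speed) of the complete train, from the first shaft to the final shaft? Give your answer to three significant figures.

3.49

Each stage contributes driven/driver: gear mesh 14/25 = 0.56, gear mesh 81/13 = 6.2308.
Overall: 0.56 × 6.2308 = 3.4892.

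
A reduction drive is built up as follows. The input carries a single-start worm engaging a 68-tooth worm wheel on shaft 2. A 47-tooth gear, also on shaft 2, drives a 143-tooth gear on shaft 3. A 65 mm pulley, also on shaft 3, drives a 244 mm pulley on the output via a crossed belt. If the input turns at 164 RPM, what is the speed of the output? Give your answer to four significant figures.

0.2112 RPM

Worm: ratio = 68/1 = 68, so shaft 2 turns at 164 / 68 = 2.4118 RPM.
Gear mesh: ratio = 143/47 = 3.0426, so shaft 3 turns at 2.4118 / 3.0426 = 0.79268 RPM.
Belt: ratio = 244/65 = 3.7538, so the output turns at 0.79268 / 3.7538 = 0.21116 RPM.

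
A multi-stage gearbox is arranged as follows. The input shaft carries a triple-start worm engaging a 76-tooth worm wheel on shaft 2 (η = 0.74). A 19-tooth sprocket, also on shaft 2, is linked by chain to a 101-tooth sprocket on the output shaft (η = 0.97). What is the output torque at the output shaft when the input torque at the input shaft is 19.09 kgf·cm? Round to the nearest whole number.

After the worm (76/3): 19.09 × 25.333 × 0.74 = 357.87 kgf·cm
After the chain (101/19): 357.87 × 5.3158 × 0.97 = 1845.3 kgf·cm

1845 kgf·cm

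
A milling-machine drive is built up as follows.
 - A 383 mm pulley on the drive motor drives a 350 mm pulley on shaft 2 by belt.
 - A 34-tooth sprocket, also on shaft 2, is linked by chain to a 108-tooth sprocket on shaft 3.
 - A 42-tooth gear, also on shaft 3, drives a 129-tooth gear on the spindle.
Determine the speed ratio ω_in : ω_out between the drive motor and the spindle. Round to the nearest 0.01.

Each stage contributes driven/driver: belt 350/383 = 0.91384, chain 108/34 = 3.1765, gear mesh 129/42 = 3.0714.
Overall: 0.91384 × 3.1765 × 3.0714 = 8.9157.

8.92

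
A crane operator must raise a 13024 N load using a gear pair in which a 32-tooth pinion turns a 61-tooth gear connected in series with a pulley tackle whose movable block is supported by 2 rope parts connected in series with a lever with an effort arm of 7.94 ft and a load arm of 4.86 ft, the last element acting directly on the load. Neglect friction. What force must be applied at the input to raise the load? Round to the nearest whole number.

Gear pair MA = 61/32 = 1.9062.
Block-and-tackle MA = number of supporting rope parts = 2.
Lever MA = effort arm / load arm = 7.94/4.86 = 1.6337.
Combined ideal MA = 1.9062 × 2 × 1.6337 = 6.2287.
Effort = load / MA = 13024 / 6.2287 = 2091 N.

2091 N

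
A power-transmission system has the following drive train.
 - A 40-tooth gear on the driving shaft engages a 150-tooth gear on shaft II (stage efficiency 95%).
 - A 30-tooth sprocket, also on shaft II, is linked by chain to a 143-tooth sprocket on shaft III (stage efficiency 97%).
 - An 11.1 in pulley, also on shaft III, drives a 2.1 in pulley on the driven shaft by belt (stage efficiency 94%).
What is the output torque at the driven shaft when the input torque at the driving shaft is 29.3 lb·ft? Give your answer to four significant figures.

85.83 lb·ft

Gear mesh: ratio = 150/40 = 3.75; torque at shaft II = 29.3 × 3.75 × 0.95 = 104.38 lb·ft.
Chain: ratio = 143/30 = 4.7667; torque at shaft III = 104.38 × 4.7667 × 0.97 = 482.62 lb·ft.
Belt: ratio = 2.1/11.1 = 0.18919; torque at the driven shaft = 482.62 × 0.18919 × 0.94 = 85.829 lb·ft.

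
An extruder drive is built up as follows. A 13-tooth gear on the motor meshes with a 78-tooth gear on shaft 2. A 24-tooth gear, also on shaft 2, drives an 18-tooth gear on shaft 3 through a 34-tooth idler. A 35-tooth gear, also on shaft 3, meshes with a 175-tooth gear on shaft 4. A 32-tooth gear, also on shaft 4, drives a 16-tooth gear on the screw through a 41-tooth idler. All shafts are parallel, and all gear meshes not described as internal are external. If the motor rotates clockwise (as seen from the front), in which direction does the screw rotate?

the motor → shaft 2: external mesh, 1 reversal → CCW.
shaft 2 → shaft 3: driver → idler → driven is 2 external meshes, 2 reversals → CCW.
shaft 3 → shaft 4: external mesh, 1 reversal → CW.
shaft 4 → the screw: driver → idler → driven is 2 external meshes, 2 reversals → CW.
6 reversals in total — an even number — so the screw turns the same way as the motor.

clockwise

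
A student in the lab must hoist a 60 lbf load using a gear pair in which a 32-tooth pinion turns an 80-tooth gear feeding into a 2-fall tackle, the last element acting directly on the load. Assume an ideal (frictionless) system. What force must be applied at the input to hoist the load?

12 lbf

Gear pair MA = 80/32 = 2.5.
Block-and-tackle MA = number of supporting rope parts = 2.
Combined ideal MA = 2.5 × 2 = 5.
Effort = load / MA = 60 / 5 = 12 lbf.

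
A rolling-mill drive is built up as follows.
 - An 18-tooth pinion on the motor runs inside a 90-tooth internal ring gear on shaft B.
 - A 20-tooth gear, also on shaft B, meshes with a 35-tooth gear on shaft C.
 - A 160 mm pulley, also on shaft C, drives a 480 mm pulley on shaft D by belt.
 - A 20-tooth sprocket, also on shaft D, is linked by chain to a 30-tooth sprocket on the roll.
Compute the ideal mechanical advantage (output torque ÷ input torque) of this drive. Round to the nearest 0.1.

Each stage contributes driven/driver: internal gear 90/18 = 5, gear mesh 35/20 = 1.75, belt 480/160 = 3, chain 30/20 = 1.5.
Overall: 5 × 1.75 × 3 × 1.5 = 39.375.

39.4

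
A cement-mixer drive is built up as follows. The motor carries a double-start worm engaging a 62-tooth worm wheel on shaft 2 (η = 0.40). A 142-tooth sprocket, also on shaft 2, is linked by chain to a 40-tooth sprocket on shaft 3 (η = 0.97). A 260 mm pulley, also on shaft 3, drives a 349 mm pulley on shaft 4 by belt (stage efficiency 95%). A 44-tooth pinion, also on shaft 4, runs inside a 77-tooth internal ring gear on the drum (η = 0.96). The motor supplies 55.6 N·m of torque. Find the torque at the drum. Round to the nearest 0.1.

403.6 N·m

Worm: ratio = 62/2 = 31; torque at shaft 2 = 55.6 × 31 × 0.40 = 689.44 N·m.
Chain: ratio = 40/142 = 0.28169; torque at shaft 3 = 689.44 × 0.28169 × 0.97 = 188.38 N·m.
Belt: ratio = 349/260 = 1.3423; torque at shaft 4 = 188.38 × 1.3423 × 0.95 = 240.22 N·m.
Internal gear: ratio = 77/44 = 1.75; torque at the drum = 240.22 × 1.75 × 0.96 = 403.58 N·m.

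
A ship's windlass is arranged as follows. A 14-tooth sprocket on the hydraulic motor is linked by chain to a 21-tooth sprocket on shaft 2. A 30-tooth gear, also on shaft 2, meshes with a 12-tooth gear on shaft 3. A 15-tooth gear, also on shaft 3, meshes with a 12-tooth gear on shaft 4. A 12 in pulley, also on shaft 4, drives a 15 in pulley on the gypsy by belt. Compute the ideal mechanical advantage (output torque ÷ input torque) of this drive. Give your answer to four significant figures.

0.6000

Each stage contributes driven/driver: chain 21/14 = 1.5, gear mesh 12/30 = 0.4, gear mesh 12/15 = 0.8, belt 15/12 = 1.25.
Overall: 1.5 × 0.4 × 0.8 × 1.25 = 0.6.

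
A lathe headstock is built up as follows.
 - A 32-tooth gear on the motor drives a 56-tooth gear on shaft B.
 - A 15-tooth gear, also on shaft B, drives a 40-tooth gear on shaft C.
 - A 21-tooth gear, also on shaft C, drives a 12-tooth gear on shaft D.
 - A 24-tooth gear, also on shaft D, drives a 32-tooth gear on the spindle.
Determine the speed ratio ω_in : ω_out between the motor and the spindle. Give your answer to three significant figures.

3.56

Each stage contributes driven/driver: gear mesh 56/32 = 1.75, gear mesh 40/15 = 2.6667, gear mesh 12/21 = 0.57143, gear mesh 32/24 = 1.3333.
Overall: 1.75 × 2.6667 × 0.57143 × 1.3333 = 3.5556.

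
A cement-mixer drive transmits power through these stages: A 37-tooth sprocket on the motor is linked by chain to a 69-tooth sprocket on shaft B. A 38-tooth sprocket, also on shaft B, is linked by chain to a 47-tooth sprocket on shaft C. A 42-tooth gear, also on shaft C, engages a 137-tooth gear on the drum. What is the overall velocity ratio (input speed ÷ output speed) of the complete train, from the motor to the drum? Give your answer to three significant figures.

Each stage contributes driven/driver: chain 69/37 = 1.8649, chain 47/38 = 1.2368, gear mesh 137/42 = 3.2619.
Overall: 1.8649 × 1.2368 × 3.2619 = 7.5237.

7.52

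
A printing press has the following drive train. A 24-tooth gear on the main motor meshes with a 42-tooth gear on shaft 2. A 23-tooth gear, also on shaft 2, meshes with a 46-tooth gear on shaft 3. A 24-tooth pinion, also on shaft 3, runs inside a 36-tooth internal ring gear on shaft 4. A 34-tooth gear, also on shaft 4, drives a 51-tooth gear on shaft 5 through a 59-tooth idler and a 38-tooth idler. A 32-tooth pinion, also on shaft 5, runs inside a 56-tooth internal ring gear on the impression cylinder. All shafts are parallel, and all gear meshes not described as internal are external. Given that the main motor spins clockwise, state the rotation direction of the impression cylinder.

counterclockwise

the main motor → shaft 2: external mesh, 1 reversal → CCW.
shaft 2 → shaft 3: external mesh, 1 reversal → CW.
shaft 3 → shaft 4: internal mesh, same direction → CW.
shaft 4 → shaft 5: driver → idler → idler → driven is 3 external meshes, 3 reversals → CCW.
shaft 5 → the impression cylinder: internal mesh, same direction → CCW.
5 reversals in total — an odd number — so the impression cylinder turns opposite to the main motor.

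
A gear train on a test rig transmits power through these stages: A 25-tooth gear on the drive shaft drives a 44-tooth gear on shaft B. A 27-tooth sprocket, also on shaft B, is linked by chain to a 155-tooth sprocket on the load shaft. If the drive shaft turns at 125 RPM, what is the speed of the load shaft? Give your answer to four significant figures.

the drive shaft → shaft B (gear mesh, 44/25): 125 ÷ 1.76 = 71.023 RPM
shaft B → the load shaft (chain, 155/27): 71.023 ÷ 5.7407 = 12.372 RPM

12.37 RPM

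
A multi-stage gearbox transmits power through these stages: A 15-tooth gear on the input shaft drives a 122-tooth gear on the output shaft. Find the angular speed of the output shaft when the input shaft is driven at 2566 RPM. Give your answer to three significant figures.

315 RPM

the input shaft → the output shaft (gear mesh, 122/15): 2566 ÷ 8.1333 = 315.49 RPM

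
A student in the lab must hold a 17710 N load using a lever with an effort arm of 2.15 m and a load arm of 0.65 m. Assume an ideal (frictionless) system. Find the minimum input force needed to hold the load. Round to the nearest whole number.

Lever MA = effort arm / load arm = 2.15/0.65 = 3.3077.
Effort = load / MA = 17710 / 3.3077 = 5354.2 N.

5354 N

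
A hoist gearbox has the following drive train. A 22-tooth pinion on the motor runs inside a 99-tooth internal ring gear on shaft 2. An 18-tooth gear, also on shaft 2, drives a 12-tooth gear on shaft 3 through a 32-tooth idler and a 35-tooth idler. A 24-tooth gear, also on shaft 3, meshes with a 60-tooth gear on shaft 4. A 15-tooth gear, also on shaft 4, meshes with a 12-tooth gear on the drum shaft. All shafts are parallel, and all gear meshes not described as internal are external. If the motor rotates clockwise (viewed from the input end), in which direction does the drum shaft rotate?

the motor → shaft 2: internal mesh, same direction → CW.
shaft 2 → shaft 3: driver → idler → idler → driven is 3 external meshes, 3 reversals → CCW.
shaft 3 → shaft 4: external mesh, 1 reversal → CW.
shaft 4 → the drum shaft: external mesh, 1 reversal → CCW.
5 reversals in total — an odd number — so the drum shaft turns opposite to the motor.

counterclockwise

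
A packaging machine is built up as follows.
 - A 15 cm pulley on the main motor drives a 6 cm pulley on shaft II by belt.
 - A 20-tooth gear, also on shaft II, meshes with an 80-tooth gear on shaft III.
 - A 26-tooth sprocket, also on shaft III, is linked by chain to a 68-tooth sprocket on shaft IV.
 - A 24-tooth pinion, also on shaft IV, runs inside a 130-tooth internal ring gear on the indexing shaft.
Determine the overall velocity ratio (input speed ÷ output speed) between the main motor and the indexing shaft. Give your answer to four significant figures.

Each stage contributes driven/driver: belt 6/15 = 0.4, gear mesh 80/20 = 4, chain 68/26 = 2.6154, internal gear 130/24 = 5.4167.
Overall: 0.4 × 4 × 2.6154 × 5.4167 = 22.667.

22.67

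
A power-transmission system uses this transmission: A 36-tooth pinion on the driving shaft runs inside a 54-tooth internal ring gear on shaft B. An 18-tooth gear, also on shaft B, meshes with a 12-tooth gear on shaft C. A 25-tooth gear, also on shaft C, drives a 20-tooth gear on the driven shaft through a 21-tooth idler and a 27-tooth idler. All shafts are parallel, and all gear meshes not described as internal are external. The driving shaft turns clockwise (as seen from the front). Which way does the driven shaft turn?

the driving shaft → shaft B: internal mesh, same direction → CW.
shaft B → shaft C: external mesh, 1 reversal → CCW.
shaft C → the driven shaft: driver → idler → idler → driven is 3 external meshes, 3 reversals → CW.
4 reversals in total — an even number — so the driven shaft turns the same way as the driving shaft.

clockwise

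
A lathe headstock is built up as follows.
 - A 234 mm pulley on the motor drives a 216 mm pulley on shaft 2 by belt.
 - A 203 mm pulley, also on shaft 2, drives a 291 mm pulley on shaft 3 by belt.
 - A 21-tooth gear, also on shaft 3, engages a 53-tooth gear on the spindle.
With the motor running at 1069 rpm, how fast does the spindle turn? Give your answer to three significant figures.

320 rpm

belt 216/234 = 0.92308 → 1069/0.92308 = 1158.1 rpm
belt 291/203 = 1.4335 → 1158.1/1.4335 = 807.87 rpm
gear mesh 53/21 = 2.5238 → 807.87/2.5238 = 320.1 rpm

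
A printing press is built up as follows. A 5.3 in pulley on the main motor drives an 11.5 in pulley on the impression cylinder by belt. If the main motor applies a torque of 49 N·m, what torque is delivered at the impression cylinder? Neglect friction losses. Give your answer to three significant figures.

After the belt (11.5/5.3): 49 × 2.1698 = 106.32 N·m

106 N·m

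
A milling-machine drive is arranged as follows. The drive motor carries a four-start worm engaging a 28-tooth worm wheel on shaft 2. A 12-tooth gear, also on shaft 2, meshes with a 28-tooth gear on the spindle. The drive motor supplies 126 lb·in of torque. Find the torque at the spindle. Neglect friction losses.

Worm: ratio = 28/4 = 7; torque at shaft 2 = 126 × 7 = 882 lb·in.
Gear mesh: ratio = 28/12 = 2.3333; torque at the spindle = 882 × 2.3333 = 2058 lb·in.

2058 lb·in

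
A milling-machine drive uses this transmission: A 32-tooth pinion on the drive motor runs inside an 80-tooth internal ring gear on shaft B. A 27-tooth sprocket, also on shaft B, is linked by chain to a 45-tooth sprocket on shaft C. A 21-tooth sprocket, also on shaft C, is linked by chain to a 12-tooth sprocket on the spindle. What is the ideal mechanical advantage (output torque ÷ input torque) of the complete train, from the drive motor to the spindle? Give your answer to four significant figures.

Each stage contributes driven/driver: internal gear 80/32 = 2.5, chain 45/27 = 1.6667, chain 12/21 = 0.57143.
Overall: 2.5 × 1.6667 × 0.57143 = 2.381.

2.381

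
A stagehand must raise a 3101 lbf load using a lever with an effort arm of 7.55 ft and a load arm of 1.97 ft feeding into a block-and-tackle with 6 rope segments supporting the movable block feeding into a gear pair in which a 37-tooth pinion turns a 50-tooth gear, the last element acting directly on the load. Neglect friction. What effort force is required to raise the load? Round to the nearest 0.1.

Lever MA = effort arm / load arm = 7.55/1.97 = 3.8325.
Block-and-tackle MA = number of supporting rope parts = 6.
Gear pair MA = 50/37 = 1.3514.
Combined ideal MA = 3.8325 × 6 × 1.3514 = 31.074.
Effort = load / MA = 3101 / 31.074 = 99.793 lbf.

99.8 lbf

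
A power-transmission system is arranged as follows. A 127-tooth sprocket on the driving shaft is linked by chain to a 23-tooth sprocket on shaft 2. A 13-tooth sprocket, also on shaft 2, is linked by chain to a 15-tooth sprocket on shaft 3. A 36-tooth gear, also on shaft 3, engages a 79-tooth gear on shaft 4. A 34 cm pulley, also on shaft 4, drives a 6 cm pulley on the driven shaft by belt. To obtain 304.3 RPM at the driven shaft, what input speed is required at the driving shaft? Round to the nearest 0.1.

24.6 RPM

Overall ratio R = 0.1811 × 1.1538 × 2.1944 × 0.17647 = 0.080922.
Required input speed = output speed × R = 304.3 × 0.080922 = 24.625 RPM.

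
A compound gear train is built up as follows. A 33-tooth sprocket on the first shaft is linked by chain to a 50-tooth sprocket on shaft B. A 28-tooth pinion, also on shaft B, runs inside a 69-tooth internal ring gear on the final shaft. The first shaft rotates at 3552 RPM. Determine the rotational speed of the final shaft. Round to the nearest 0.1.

the first shaft → shaft B (chain, 50/33): 3552 ÷ 1.5152 = 2344.3 RPM
shaft B → the final shaft (internal gear, 69/28): 2344.3 ÷ 2.4643 = 951.32 RPM

951.3 RPM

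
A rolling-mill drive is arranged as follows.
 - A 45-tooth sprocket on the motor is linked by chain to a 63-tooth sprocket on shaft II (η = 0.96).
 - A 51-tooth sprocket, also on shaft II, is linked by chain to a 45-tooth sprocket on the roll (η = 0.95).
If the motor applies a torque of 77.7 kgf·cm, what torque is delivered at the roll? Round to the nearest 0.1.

After the chain (63/45): 77.7 × 1.4 × 0.96 = 104.43 kgf·cm
After the chain (45/51): 104.43 × 0.88235 × 0.95 = 87.536 kgf·cm

87.5 kgf·cm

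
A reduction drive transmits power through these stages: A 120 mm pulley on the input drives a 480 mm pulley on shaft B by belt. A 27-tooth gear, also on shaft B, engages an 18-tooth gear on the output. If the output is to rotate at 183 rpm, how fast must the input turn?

488 rpm

Overall ratio R = 4 × 0.66667 = 2.6667.
Required input speed = output speed × R = 183 × 2.6667 = 488 rpm.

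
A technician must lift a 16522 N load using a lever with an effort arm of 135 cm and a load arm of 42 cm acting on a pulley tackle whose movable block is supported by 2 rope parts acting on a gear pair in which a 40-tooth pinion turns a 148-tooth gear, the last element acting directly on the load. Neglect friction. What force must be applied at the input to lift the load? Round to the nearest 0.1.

Lever MA = effort arm / load arm = 135/42 = 3.2143.
Block-and-tackle MA = number of supporting rope parts = 2.
Gear pair MA = 148/40 = 3.7.
Combined ideal MA = 3.2143 × 2 × 3.7 = 23.786.
Effort = load / MA = 16522 / 23.786 = 694.62 N.

694.6 N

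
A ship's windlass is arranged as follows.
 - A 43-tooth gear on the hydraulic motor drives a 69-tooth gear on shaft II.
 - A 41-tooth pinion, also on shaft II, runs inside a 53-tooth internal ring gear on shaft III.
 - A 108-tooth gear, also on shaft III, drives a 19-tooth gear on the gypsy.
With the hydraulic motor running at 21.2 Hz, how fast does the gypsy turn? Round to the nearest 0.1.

58.1 Hz

gear mesh 69/43 = 1.6047 → 21.2/1.6047 = 13.212 Hz
internal gear 53/41 = 1.2927 → 13.212/1.2927 = 10.22 Hz
gear mesh 19/108 = 0.17593 → 10.22/0.17593 = 58.094 Hz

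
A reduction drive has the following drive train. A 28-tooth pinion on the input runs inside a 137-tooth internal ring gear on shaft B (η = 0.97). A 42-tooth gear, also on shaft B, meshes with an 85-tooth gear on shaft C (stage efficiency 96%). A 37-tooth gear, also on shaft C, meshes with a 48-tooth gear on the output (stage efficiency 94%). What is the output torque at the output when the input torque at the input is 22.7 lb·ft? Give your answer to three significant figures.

255 lb·ft

Internal gear: ratio = 137/28 = 4.8929; torque at shaft B = 22.7 × 4.8929 × 0.97 = 107.74 lb·ft.
Gear mesh: ratio = 85/42 = 2.0238; torque at shaft C = 107.74 × 2.0238 × 0.96 = 209.32 lb·ft.
Gear mesh: ratio = 48/37 = 1.2973; torque at the output = 209.32 × 1.2973 × 0.94 = 255.25 lb·ft.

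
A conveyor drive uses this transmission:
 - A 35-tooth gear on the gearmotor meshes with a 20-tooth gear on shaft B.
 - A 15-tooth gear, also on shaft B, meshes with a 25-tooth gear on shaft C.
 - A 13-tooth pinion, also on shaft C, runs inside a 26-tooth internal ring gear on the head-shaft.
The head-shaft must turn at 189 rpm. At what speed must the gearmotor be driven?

360 rpm

Overall ratio R = 0.57143 × 1.6667 × 2 = 1.9048.
Required input speed = output speed × R = 189 × 1.9048 = 360 rpm.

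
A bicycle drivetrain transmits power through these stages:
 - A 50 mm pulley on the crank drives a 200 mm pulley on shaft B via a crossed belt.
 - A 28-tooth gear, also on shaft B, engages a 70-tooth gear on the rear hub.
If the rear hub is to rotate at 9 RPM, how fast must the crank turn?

90 RPM

Overall ratio R = 4 × 2.5 = 10.
Required input speed = output speed × R = 9 × 10 = 90 RPM.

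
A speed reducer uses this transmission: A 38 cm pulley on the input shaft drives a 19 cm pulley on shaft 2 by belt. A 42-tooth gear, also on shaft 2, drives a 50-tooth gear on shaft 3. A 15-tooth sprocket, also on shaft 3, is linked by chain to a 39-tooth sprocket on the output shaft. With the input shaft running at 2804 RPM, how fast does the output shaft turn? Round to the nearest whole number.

1812 RPM

Belt: ratio = 19/38 = 0.5, so shaft 2 turns at 2804 / 0.5 = 5608 RPM.
Gear mesh: ratio = 50/42 = 1.1905, so shaft 3 turns at 5608 / 1.1905 = 4710.7 RPM.
Chain: ratio = 39/15 = 2.6, so the output shaft turns at 4710.7 / 2.6 = 1811.8 RPM.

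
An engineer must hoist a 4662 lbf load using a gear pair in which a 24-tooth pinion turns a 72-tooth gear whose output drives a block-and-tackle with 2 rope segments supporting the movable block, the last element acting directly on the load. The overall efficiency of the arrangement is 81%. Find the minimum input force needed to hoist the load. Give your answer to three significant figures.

Gear pair MA = 72/24 = 3.
Block-and-tackle MA = number of supporting rope parts = 2.
Combined ideal MA = 3 × 2 = 6.
Actual MA = 6 × 0.81 = 4.86.
Effort = load / actual MA = 4662 / 4.86 = 959.26 lbf.

959 lbf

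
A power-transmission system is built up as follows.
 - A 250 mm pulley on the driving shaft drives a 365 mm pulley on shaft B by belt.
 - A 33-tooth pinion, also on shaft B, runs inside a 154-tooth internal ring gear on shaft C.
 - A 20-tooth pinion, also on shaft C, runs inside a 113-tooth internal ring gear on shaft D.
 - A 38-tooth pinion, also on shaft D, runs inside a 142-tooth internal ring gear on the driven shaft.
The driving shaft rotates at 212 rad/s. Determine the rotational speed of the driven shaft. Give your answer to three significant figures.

1.47 rad/s

Belt: ratio = 365/250 = 1.46, so shaft B turns at 212 / 1.46 = 145.21 rad/s.
Internal gear: ratio = 154/33 = 4.6667, so shaft C turns at 145.21 / 4.6667 = 31.115 rad/s.
Internal gear: ratio = 113/20 = 5.65, so shaft D turns at 31.115 / 5.65 = 5.5072 rad/s.
Internal gear: ratio = 142/38 = 3.7368, so the driven shaft turns at 5.5072 / 3.7368 = 1.4737 rad/s.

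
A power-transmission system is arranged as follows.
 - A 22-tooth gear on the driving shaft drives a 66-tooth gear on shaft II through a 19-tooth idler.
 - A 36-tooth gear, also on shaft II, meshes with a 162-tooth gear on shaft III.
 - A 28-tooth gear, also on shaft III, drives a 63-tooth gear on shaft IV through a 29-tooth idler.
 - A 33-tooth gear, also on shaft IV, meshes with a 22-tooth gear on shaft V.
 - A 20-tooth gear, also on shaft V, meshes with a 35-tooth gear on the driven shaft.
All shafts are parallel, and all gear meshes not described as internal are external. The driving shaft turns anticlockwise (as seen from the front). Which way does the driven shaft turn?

the driving shaft → shaft II: driver → idler → driven is 2 external meshes, 2 reversals → CCW.
shaft II → shaft III: external mesh, 1 reversal → CW.
shaft III → shaft IV: driver → idler → driven is 2 external meshes, 2 reversals → CW.
shaft IV → shaft V: external mesh, 1 reversal → CCW.
shaft V → the driven shaft: external mesh, 1 reversal → CW.
7 reversals in total — an odd number — so the driven shaft turns opposite to the driving shaft.

clockwise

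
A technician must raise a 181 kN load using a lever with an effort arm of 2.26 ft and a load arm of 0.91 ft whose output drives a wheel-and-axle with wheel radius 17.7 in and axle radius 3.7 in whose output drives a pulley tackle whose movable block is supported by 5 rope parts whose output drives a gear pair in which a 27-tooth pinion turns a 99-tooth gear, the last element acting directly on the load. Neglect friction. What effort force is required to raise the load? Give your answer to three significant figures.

0.831 kN

Lever MA = effort arm / load arm = 2.26/0.91 = 2.4835.
Wheel-and-axle MA = R/r = 17.7/3.7 = 4.7838.
Block-and-tackle MA = number of supporting rope parts = 5.
Gear pair MA = 99/27 = 3.6667.
Combined ideal MA = 2.4835 × 4.7838 × 5 × 3.6667 = 217.81.
Effort = load / MA = 181 / 217.81 = 0.831 kN.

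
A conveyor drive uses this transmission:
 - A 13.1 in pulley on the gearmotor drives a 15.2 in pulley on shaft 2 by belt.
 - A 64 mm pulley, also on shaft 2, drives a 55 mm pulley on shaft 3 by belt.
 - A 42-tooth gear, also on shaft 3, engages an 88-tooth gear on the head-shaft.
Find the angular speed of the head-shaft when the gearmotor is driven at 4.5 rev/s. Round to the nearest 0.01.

belt 15.2/13.1 = 1.1603 → 4.5/1.1603 = 3.8783 rev/s
belt 55/64 = 0.85938 → 3.8783/0.85938 = 4.5129 rev/s
gear mesh 88/42 = 2.0952 → 4.5129/2.0952 = 2.1539 rev/s

2.15 rev/s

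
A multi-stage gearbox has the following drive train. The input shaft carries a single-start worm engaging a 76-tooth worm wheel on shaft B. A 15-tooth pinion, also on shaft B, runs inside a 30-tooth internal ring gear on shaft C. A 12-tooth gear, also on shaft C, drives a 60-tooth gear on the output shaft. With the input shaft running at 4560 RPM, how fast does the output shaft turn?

the input shaft → shaft B (worm, 76/1): 4560 ÷ 76 = 60 RPM
shaft B → shaft C (internal gear, 30/15): 60 ÷ 2 = 30 RPM
shaft C → the output shaft (gear mesh, 60/12): 30 ÷ 5 = 6 RPM

6 RPM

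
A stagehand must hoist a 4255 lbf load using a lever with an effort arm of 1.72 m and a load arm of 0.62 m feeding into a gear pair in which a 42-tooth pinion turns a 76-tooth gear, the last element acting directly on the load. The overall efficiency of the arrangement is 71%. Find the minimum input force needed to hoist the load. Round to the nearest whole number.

Lever MA = effort arm / load arm = 1.72/0.62 = 2.7742.
Gear pair MA = 76/42 = 1.8095.
Combined ideal MA = 2.7742 × 1.8095 = 5.02.
Actual MA = 5.02 × 0.71 = 3.5642.
Effort = load / actual MA = 4255 / 3.5642 = 1193.8 lbf.

1194 lbf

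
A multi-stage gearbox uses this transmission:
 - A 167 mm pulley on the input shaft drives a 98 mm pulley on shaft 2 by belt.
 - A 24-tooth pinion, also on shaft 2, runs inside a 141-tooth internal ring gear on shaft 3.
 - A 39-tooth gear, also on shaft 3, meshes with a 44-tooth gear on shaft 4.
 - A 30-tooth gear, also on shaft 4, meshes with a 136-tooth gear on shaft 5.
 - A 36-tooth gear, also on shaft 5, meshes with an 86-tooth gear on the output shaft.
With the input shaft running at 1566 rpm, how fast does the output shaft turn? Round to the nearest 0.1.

belt 98/167 = 0.58683 → 1566/0.58683 = 2668.6 rpm
internal gear 141/24 = 5.875 → 2668.6/5.875 = 454.23 rpm
gear mesh 44/39 = 1.1282 → 454.23/1.1282 = 402.61 rpm
gear mesh 136/30 = 4.5333 → 402.61/4.5333 = 88.811 rpm
gear mesh 86/36 = 2.3889 → 88.811/2.3889 = 37.177 rpm

37.2 rpm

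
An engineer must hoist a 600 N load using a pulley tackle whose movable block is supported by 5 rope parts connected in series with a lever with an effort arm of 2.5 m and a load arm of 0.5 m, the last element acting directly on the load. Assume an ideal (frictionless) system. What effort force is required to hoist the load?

24 N

Block-and-tackle MA = number of supporting rope parts = 5.
Lever MA = effort arm / load arm = 2.5/0.5 = 5.
Combined ideal MA = 5 × 5 = 25.
Effort = load / MA = 600 / 25 = 24 N.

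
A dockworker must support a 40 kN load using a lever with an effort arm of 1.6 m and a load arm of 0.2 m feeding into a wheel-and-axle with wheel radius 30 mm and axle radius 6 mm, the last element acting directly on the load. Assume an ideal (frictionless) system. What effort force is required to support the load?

1 kN

Lever MA = effort arm / load arm = 1.6/0.2 = 8.
Wheel-and-axle MA = R/r = 30/6 = 5.
Combined ideal MA = 8 × 5 = 40.
Effort = load / MA = 40 / 40 = 1 kN.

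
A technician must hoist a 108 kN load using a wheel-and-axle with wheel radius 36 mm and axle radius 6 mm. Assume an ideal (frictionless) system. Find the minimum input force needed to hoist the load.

18 kN

Wheel-and-axle MA = R/r = 36/6 = 6.
Effort = load / MA = 108 / 6 = 18 kN.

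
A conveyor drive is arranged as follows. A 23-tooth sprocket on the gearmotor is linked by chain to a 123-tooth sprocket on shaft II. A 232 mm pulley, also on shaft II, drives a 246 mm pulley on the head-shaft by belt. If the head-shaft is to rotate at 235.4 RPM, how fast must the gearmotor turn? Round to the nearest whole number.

Overall ratio R = 5.3478 × 1.0603 = 5.6705.
Required input speed = output speed × R = 235.4 × 5.6705 = 1334.8 RPM.

1335 RPM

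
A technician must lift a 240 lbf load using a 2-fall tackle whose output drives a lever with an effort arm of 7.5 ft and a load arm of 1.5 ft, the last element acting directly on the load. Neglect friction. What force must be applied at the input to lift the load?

Block-and-tackle MA = number of supporting rope parts = 2.
Lever MA = effort arm / load arm = 7.5/1.5 = 5.
Combined ideal MA = 2 × 5 = 10.
Effort = load / MA = 240 / 10 = 24 lbf.

24 lbf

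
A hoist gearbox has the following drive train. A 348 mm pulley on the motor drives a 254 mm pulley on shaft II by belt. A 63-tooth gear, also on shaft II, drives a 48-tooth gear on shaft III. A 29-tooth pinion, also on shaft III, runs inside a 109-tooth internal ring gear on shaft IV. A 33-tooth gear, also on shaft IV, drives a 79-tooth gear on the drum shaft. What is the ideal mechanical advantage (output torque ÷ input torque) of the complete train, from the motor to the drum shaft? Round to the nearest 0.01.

Each stage contributes driven/driver: belt 254/348 = 0.72989, gear mesh 48/63 = 0.7619, internal gear 109/29 = 3.7586, gear mesh 79/33 = 2.3939.
Overall: 0.72989 × 0.7619 × 3.7586 × 2.3939 = 5.0038.

5.00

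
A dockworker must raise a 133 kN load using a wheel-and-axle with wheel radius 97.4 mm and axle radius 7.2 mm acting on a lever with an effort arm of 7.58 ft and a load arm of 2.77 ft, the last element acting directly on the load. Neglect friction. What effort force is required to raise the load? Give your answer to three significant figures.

Wheel-and-axle MA = R/r = 97.4/7.2 = 13.528.
Lever MA = effort arm / load arm = 7.58/2.77 = 2.7365.
Combined ideal MA = 13.528 × 2.7365 = 37.018.
Effort = load / MA = 133 / 37.018 = 3.5928 kN.

3.59 kN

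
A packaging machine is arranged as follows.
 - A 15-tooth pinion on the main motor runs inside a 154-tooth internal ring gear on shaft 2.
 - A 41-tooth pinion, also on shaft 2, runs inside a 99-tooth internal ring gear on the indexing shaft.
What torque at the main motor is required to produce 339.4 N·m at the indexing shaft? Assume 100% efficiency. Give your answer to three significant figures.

13.7 N·m

Overall ratio R = 10.267 × 2.4146 = 24.79.
Input torque = output torque / R = 339.4 / 24.79 = 13.691 N·m.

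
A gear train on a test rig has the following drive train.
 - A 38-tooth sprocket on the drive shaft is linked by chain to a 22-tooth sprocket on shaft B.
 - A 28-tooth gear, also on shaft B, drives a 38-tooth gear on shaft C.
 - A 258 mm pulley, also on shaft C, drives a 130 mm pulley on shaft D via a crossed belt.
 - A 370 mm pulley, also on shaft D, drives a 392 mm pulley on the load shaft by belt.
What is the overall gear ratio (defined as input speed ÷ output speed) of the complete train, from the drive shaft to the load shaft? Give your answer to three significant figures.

0.419

Each stage contributes driven/driver: chain 22/38 = 0.57895, gear mesh 38/28 = 1.3571, belt 130/258 = 0.50388, belt 392/370 = 1.0595.
Overall: 0.57895 × 1.3571 × 0.50388 × 1.0595 = 0.41944.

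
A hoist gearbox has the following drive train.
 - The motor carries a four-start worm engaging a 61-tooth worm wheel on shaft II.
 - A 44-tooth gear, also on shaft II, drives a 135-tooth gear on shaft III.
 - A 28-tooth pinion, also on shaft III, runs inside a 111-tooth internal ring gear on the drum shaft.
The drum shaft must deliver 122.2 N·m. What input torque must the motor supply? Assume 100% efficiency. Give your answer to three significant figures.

0.659 N·m

Overall ratio R = 15.25 × 3.0682 × 3.9643 = 185.49.
Input torque = output torque / R = 122.2 / 185.49 = 0.6588 N·m.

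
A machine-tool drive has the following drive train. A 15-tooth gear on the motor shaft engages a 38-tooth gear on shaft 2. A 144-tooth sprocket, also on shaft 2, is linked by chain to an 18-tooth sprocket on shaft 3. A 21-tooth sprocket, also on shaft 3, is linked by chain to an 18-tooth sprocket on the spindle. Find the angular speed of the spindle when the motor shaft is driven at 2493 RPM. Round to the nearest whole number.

gear mesh 38/15 = 2.5333 → 2493/2.5333 = 984.08 RPM
chain 18/144 = 0.125 → 984.08/0.125 = 7872.6 RPM
chain 18/21 = 0.85714 → 7872.6/0.85714 = 9184.7 RPM

9185 RPM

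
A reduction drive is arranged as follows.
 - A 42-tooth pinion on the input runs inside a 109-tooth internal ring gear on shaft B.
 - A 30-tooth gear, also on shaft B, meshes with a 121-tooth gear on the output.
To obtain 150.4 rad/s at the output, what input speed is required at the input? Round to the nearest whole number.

Overall ratio R = 2.5952 × 4.0333 = 10.467.
Required input speed = output speed × R = 150.4 × 10.467 = 1574.3 rad/s.

1574 rad/s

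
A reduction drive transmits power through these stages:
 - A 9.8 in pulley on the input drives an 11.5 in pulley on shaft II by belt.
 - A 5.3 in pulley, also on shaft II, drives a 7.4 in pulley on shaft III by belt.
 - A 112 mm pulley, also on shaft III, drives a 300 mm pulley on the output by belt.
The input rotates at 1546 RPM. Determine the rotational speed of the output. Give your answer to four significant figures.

352.3 RPM

Belt: ratio = 11.5/9.8 = 1.1735, so shaft II turns at 1546 / 1.1735 = 1317.5 RPM.
Belt: ratio = 7.4/5.3 = 1.3962, so shaft III turns at 1317.5 / 1.3962 = 943.59 RPM.
Belt: ratio = 300/112 = 2.6786, so the output turns at 943.59 / 2.6786 = 352.27 RPM.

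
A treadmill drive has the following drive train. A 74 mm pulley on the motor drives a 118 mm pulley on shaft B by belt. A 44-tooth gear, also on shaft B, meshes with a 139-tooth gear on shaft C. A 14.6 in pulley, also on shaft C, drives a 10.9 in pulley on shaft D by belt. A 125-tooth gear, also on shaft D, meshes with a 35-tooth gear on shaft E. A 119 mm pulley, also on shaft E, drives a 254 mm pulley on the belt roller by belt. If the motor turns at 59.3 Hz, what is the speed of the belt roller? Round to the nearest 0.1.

the motor → shaft B (belt, 118/74): 59.3 ÷ 1.5946 = 37.188 Hz
shaft B → shaft C (gear mesh, 139/44): 37.188 ÷ 3.1591 = 11.772 Hz
shaft C → shaft D (belt, 10.9/14.6): 11.772 ÷ 0.74658 = 15.768 Hz
shaft D → shaft E (gear mesh, 35/125): 15.768 ÷ 0.28 = 56.313 Hz
shaft E → the belt roller (belt, 254/119): 56.313 ÷ 2.1345 = 26.383 Hz

26.4 Hz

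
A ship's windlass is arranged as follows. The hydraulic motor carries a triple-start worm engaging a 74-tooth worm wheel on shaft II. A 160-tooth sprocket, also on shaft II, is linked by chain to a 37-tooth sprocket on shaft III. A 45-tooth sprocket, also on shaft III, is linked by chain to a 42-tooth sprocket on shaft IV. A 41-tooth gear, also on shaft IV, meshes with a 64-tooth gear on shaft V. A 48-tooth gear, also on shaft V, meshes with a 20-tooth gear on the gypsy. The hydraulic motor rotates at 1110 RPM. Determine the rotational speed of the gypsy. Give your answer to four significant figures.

worm 74/3 = 24.667 → 1110/24.667 = 45 RPM
chain 37/160 = 0.23125 → 45/0.23125 = 194.59 RPM
chain 42/45 = 0.93333 → 194.59/0.93333 = 208.49 RPM
gear mesh 64/41 = 1.561 → 208.49/1.561 = 133.57 RPM
gear mesh 20/48 = 0.41667 → 133.57/0.41667 = 320.56 RPM

320.6 RPM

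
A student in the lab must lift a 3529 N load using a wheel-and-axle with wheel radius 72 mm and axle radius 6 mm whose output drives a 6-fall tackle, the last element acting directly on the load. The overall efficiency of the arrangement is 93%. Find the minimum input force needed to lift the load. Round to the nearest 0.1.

52.7 N

Wheel-and-axle MA = R/r = 72/6 = 12.
Block-and-tackle MA = number of supporting rope parts = 6.
Combined ideal MA = 12 × 6 = 72.
Actual MA = 72 × 0.93 = 66.96.
Effort = load / actual MA = 3529 / 66.96 = 52.703 N.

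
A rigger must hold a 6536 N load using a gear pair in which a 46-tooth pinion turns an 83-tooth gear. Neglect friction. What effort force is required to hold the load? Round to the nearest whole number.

3622 N

Gear pair MA = 83/46 = 1.8043.
Effort = load / MA = 6536 / 1.8043 = 3622.4 N.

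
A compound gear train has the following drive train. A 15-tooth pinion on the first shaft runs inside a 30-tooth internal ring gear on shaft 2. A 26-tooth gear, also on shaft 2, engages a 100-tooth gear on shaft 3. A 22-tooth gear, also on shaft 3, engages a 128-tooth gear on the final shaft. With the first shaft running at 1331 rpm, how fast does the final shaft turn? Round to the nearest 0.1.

29.7 rpm

internal gear 30/15 = 2 → 1331/2 = 665.5 rpm
gear mesh 100/26 = 3.8462 → 665.5/3.8462 = 173.03 rpm
gear mesh 128/22 = 5.8182 → 173.03/5.8182 = 29.74 rpm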